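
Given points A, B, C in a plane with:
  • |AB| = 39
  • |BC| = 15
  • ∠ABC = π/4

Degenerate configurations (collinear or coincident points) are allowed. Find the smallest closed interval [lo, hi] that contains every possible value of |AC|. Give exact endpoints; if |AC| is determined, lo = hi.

|AC| = 3·√(194 - 65·√(2))  (≈ 30.3098)

|AB| ∈ {39}
|BC| ∈ {15}
|AC| ∈ {3·√(194 - 65·√(2))}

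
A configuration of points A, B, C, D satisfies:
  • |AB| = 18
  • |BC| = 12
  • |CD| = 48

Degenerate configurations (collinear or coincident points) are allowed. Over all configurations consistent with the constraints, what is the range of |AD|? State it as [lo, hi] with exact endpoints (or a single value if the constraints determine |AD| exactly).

|AB| ∈ {18}
|BC| ∈ {12}
|CD| ∈ {48}
|AC| ∈ [6, 30]
|BD| ∈ [36, 60]
|AD| ∈ [18, 78]

|AD| ∈ [18, 78]  (≈ [18.0000, 78.0000])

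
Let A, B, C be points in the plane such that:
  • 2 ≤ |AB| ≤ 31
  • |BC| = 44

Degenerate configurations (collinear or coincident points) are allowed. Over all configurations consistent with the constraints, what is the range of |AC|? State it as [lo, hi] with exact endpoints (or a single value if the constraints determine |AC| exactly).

|AC| ∈ [13, 75]  (≈ [13.0000, 75.0000])

|AB| ∈ [2, 31]
|BC| ∈ {44}
|AC| ∈ [13, 75]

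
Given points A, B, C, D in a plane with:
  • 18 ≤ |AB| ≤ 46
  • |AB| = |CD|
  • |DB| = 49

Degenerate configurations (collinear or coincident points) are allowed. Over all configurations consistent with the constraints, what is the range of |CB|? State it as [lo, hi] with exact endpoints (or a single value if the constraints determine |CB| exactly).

|CB| ∈ [3, 95]  (≈ [3.0000, 95.0000])

|AB| ∈ [18, 46]
|BD| ∈ {49}
|CD| ∈ [18, 46]
|AD| ∈ [3, 95]
|BC| ∈ [3, 95]
|AC| ∈ [0, 141]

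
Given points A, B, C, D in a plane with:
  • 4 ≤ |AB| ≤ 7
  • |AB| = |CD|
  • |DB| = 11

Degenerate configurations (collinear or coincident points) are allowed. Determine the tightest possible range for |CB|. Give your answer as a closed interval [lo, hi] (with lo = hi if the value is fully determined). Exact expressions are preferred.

|CB| ∈ [4, 18]  (≈ [4.0000, 18.0000])

|AB| ∈ [4, 7]
|BD| ∈ {11}
|CD| ∈ [4, 7]
|AD| ∈ [4, 18]
|BC| ∈ [4, 18]
|AC| ∈ [0, 25]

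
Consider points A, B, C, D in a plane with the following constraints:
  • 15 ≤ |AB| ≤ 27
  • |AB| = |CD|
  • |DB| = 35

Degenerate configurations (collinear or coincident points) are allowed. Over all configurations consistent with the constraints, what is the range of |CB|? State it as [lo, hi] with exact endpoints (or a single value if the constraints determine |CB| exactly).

|CB| ∈ [8, 62]  (≈ [8.0000, 62.0000])

|AB| ∈ [15, 27]
|BD| ∈ {35}
|CD| ∈ [15, 27]
|AD| ∈ [8, 62]
|BC| ∈ [8, 62]
|AC| ∈ [0, 89]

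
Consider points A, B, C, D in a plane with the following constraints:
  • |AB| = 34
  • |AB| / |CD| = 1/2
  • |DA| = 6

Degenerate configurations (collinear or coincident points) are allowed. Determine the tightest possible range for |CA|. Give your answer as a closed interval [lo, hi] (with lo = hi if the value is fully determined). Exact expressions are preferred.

|AB| ∈ {34}
|AD| ∈ {6}
|CD| ∈ {68}
|BD| ∈ [28, 40]
|AC| ∈ [62, 74]
|BC| ∈ [28, 108]

|CA| ∈ [62, 74]  (≈ [62.0000, 74.0000])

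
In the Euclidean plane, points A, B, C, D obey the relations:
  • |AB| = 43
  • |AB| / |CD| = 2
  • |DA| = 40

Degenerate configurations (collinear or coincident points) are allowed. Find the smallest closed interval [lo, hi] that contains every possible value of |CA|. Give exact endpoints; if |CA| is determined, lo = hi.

|AB| ∈ {43}
|AD| ∈ {40}
|CD| ∈ {43/2}
|BD| ∈ [3, 83]
|AC| ∈ [37/2, 123/2]
|BC| ∈ [0, 209/2]

|CA| ∈ [37/2, 123/2]  (≈ [18.5000, 61.5000])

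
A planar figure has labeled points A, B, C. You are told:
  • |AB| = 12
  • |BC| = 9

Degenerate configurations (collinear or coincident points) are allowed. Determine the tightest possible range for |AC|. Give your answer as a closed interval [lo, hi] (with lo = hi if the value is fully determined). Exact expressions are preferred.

|AC| ∈ [3, 21]  (≈ [3.0000, 21.0000])

|AB| ∈ {12}
|BC| ∈ {9}
|AC| ∈ [3, 21]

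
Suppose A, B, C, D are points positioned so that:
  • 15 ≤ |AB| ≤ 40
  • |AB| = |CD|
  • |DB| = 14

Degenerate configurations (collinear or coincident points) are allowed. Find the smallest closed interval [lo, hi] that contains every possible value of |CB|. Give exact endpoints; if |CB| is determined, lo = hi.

|AB| ∈ [15, 40]
|BD| ∈ {14}
|CD| ∈ [15, 40]
|AD| ∈ [1, 54]
|BC| ∈ [1, 54]
|AC| ∈ [0, 94]

|CB| ∈ [1, 54]  (≈ [1.0000, 54.0000])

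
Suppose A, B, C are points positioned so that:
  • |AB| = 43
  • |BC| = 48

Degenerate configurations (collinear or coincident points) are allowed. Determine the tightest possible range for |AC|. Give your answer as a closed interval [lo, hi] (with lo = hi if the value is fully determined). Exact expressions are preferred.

|AB| ∈ {43}
|BC| ∈ {48}
|AC| ∈ [5, 91]

|AC| ∈ [5, 91]  (≈ [5.0000, 91.0000])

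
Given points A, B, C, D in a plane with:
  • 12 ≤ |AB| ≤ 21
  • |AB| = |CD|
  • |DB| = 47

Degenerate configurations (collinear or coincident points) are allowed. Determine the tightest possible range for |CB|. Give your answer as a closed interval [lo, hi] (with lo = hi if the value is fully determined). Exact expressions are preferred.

|CB| ∈ [26, 68]  (≈ [26.0000, 68.0000])

|AB| ∈ [12, 21]
|BD| ∈ {47}
|CD| ∈ [12, 21]
|AD| ∈ [26, 68]
|BC| ∈ [26, 68]
|AC| ∈ [5, 89]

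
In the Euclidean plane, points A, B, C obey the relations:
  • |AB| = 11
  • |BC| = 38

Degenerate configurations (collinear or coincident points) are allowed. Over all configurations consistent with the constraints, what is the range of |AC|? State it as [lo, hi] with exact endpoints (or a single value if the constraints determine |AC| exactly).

|AC| ∈ [27, 49]  (≈ [27.0000, 49.0000])

|AB| ∈ {11}
|BC| ∈ {38}
|AC| ∈ [27, 49]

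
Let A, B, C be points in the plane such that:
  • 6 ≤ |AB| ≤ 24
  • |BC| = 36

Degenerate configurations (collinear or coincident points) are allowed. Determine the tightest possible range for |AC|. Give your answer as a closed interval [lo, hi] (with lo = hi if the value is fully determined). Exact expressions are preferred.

|AB| ∈ [6, 24]
|BC| ∈ {36}
|AC| ∈ [12, 60]

|AC| ∈ [12, 60]  (≈ [12.0000, 60.0000])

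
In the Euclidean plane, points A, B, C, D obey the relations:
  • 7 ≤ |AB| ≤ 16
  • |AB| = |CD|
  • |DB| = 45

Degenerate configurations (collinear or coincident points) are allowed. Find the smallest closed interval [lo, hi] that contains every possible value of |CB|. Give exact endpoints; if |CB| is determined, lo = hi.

|CB| ∈ [29, 61]  (≈ [29.0000, 61.0000])

|AB| ∈ [7, 16]
|BD| ∈ {45}
|CD| ∈ [7, 16]
|AD| ∈ [29, 61]
|BC| ∈ [29, 61]
|AC| ∈ [13, 77]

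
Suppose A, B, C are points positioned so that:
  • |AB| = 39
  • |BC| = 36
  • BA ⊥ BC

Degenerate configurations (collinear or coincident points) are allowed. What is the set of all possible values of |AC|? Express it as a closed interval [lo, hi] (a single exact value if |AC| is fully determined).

|AB| ∈ {39}
|BC| ∈ {36}
|AC| ∈ {3·√(313)}

|AC| = 3·√(313)  (≈ 53.0754)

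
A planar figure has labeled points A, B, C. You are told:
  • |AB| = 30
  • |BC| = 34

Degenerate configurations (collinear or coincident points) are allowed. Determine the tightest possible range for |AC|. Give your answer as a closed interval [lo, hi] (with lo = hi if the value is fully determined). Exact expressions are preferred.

|AC| ∈ [4, 64]  (≈ [4.0000, 64.0000])

|AB| ∈ {30}
|BC| ∈ {34}
|AC| ∈ [4, 64]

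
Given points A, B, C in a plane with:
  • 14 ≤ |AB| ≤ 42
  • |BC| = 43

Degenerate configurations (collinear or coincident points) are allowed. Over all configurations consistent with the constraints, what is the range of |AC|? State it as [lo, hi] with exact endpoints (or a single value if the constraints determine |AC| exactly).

|AB| ∈ [14, 42]
|BC| ∈ {43}
|AC| ∈ [1, 85]

|AC| ∈ [1, 85]  (≈ [1.0000, 85.0000])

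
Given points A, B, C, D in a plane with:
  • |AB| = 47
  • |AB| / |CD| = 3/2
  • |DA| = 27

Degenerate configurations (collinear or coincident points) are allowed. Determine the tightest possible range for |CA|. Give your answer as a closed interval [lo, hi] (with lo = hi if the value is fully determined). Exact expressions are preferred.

|CA| ∈ [13/3, 175/3]  (≈ [4.3333, 58.3333])

|AB| ∈ {47}
|AD| ∈ {27}
|CD| ∈ {94/3}
|BD| ∈ [20, 74]
|AC| ∈ [13/3, 175/3]
|BC| ∈ [0, 316/3]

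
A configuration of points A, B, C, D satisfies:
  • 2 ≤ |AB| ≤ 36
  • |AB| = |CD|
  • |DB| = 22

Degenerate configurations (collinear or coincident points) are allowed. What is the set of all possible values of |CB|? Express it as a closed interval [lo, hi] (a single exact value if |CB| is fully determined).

|CB| ∈ [0, 58]  (≈ [0.0000, 58.0000])

|AB| ∈ [2, 36]
|BD| ∈ {22}
|CD| ∈ [2, 36]
|AD| ∈ [0, 58]
|BC| ∈ [0, 58]
|AC| ∈ [0, 94]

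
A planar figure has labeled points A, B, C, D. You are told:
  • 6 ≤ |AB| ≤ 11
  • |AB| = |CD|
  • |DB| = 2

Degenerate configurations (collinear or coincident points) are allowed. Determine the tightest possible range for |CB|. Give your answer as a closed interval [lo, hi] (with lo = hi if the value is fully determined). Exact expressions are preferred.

|AB| ∈ [6, 11]
|BD| ∈ {2}
|CD| ∈ [6, 11]
|AD| ∈ [4, 13]
|BC| ∈ [4, 13]
|AC| ∈ [0, 24]

|CB| ∈ [4, 13]  (≈ [4.0000, 13.0000])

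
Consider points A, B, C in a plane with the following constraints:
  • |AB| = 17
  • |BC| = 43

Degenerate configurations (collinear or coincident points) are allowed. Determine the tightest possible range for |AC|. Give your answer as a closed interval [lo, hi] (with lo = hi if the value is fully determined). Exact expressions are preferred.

|AB| ∈ {17}
|BC| ∈ {43}
|AC| ∈ [26, 60]

|AC| ∈ [26, 60]  (≈ [26.0000, 60.0000])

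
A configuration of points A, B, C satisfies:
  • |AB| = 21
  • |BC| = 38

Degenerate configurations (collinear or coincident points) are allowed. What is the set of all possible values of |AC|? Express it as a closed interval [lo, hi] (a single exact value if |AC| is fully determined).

|AB| ∈ {21}
|BC| ∈ {38}
|AC| ∈ [17, 59]

|AC| ∈ [17, 59]  (≈ [17.0000, 59.0000])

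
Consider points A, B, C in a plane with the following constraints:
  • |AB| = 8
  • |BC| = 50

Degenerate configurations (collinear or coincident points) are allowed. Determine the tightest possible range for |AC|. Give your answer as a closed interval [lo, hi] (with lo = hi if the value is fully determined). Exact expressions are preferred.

|AC| ∈ [42, 58]  (≈ [42.0000, 58.0000])

|AB| ∈ {8}
|BC| ∈ {50}
|AC| ∈ [42, 58]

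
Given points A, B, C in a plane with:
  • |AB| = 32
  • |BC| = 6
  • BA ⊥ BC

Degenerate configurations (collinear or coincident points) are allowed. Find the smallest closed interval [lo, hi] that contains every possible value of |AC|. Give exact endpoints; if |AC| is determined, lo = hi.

|AC| = 2·√(265)  (≈ 32.5576)

|AB| ∈ {32}
|BC| ∈ {6}
|AC| ∈ {2·√(265)}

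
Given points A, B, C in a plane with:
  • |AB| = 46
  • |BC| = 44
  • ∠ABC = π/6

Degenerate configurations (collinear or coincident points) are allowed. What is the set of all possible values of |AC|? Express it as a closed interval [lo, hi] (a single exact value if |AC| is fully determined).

|AC| = 2·√(1013 - 506·√(3))  (≈ 23.3737)

|AB| ∈ {46}
|BC| ∈ {44}
|AC| ∈ {2·√(1013 - 506·√(3))}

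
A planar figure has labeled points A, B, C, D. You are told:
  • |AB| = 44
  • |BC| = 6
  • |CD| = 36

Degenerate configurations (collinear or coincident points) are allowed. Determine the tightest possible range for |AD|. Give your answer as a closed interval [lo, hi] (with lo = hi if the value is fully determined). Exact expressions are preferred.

|AB| ∈ {44}
|BC| ∈ {6}
|CD| ∈ {36}
|AC| ∈ [38, 50]
|BD| ∈ [30, 42]
|AD| ∈ [2, 86]

|AD| ∈ [2, 86]  (≈ [2.0000, 86.0000])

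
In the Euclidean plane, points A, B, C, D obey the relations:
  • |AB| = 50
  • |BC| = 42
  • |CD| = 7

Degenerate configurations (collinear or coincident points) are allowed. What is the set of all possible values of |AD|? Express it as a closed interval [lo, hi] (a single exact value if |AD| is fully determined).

|AB| ∈ {50}
|BC| ∈ {42}
|CD| ∈ {7}
|AC| ∈ [8, 92]
|BD| ∈ [35, 49]
|AD| ∈ [1, 99]

|AD| ∈ [1, 99]  (≈ [1.0000, 99.0000])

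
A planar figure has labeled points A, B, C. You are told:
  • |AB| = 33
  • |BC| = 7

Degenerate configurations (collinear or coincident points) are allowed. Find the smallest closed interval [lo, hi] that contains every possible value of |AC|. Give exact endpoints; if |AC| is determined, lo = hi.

|AC| ∈ [26, 40]  (≈ [26.0000, 40.0000])

|AB| ∈ {33}
|BC| ∈ {7}
|AC| ∈ [26, 40]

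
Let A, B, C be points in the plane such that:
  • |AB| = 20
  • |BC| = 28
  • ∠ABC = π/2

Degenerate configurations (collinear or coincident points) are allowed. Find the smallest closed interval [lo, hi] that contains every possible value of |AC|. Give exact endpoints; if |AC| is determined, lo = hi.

|AB| ∈ {20}
|BC| ∈ {28}
|AC| ∈ {4·√(74)}

|AC| = 4·√(74)  (≈ 34.4093)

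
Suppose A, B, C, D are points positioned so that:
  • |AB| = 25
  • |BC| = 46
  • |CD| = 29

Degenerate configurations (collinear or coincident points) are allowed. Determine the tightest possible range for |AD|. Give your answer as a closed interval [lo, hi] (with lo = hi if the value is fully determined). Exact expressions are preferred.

|AB| ∈ {25}
|BC| ∈ {46}
|CD| ∈ {29}
|AC| ∈ [21, 71]
|BD| ∈ [17, 75]
|AD| ∈ [0, 100]

|AD| ∈ [0, 100]  (≈ [0.0000, 100.0000])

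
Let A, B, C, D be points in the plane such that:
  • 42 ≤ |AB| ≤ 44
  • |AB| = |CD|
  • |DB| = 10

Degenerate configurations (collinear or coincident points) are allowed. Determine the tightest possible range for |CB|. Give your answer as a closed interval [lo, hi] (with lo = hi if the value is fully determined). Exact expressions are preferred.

|CB| ∈ [32, 54]  (≈ [32.0000, 54.0000])

|AB| ∈ [42, 44]
|BD| ∈ {10}
|CD| ∈ [42, 44]
|AD| ∈ [32, 54]
|BC| ∈ [32, 54]
|AC| ∈ [0, 98]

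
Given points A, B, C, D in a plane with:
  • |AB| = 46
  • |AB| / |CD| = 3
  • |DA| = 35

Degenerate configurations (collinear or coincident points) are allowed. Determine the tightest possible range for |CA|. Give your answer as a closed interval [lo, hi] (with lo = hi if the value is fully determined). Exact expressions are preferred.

|CA| ∈ [59/3, 151/3]  (≈ [19.6667, 50.3333])

|AB| ∈ {46}
|AD| ∈ {35}
|CD| ∈ {46/3}
|BD| ∈ [11, 81]
|AC| ∈ [59/3, 151/3]
|BC| ∈ [0, 289/3]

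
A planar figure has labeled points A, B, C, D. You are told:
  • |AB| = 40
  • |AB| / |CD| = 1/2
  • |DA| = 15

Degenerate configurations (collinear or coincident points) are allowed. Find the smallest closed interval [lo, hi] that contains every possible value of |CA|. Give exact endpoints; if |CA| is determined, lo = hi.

|AB| ∈ {40}
|AD| ∈ {15}
|CD| ∈ {80}
|BD| ∈ [25, 55]
|AC| ∈ [65, 95]
|BC| ∈ [25, 135]

|CA| ∈ [65, 95]  (≈ [65.0000, 95.0000])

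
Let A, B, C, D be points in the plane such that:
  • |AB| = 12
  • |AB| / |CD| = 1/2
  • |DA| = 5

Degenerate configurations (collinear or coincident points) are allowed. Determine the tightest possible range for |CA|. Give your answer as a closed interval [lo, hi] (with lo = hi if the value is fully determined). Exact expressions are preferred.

|CA| ∈ [19, 29]  (≈ [19.0000, 29.0000])

|AB| ∈ {12}
|AD| ∈ {5}
|CD| ∈ {24}
|BD| ∈ [7, 17]
|AC| ∈ [19, 29]
|BC| ∈ [7, 41]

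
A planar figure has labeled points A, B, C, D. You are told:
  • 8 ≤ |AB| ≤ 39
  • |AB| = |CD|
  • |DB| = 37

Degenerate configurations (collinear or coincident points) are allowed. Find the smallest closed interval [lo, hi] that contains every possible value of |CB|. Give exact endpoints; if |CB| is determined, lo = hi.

|CB| ∈ [0, 76]  (≈ [0.0000, 76.0000])

|AB| ∈ [8, 39]
|BD| ∈ {37}
|CD| ∈ [8, 39]
|AD| ∈ [0, 76]
|BC| ∈ [0, 76]
|AC| ∈ [0, 115]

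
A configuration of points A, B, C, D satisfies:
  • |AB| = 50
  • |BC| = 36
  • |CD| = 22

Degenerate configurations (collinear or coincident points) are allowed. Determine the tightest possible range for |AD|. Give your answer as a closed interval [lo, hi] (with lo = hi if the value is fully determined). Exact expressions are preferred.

|AD| ∈ [0, 108]  (≈ [0.0000, 108.0000])

|AB| ∈ {50}
|BC| ∈ {36}
|CD| ∈ {22}
|AC| ∈ [14, 86]
|BD| ∈ [14, 58]
|AD| ∈ [0, 108]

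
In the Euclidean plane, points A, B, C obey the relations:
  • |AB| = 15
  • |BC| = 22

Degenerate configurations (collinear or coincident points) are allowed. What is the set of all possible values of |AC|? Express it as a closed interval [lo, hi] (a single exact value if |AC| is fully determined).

|AC| ∈ [7, 37]  (≈ [7.0000, 37.0000])

|AB| ∈ {15}
|BC| ∈ {22}
|AC| ∈ [7, 37]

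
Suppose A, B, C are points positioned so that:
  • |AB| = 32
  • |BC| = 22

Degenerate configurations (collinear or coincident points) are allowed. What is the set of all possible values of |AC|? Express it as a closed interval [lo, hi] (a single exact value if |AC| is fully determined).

|AB| ∈ {32}
|BC| ∈ {22}
|AC| ∈ [10, 54]

|AC| ∈ [10, 54]  (≈ [10.0000, 54.0000])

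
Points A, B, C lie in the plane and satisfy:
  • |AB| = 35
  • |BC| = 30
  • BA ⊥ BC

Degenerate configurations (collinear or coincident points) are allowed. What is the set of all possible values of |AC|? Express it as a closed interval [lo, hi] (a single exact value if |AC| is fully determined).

|AC| = 5·√(85)  (≈ 46.0977)

|AB| ∈ {35}
|BC| ∈ {30}
|AC| ∈ {5·√(85)}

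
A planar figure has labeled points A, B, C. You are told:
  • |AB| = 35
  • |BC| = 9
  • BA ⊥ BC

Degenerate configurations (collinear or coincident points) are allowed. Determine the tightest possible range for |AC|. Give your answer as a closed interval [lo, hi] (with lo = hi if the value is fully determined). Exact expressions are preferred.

|AC| = √(1306)  (≈ 36.1386)

|AB| ∈ {35}
|BC| ∈ {9}
|AC| ∈ {√(1306)}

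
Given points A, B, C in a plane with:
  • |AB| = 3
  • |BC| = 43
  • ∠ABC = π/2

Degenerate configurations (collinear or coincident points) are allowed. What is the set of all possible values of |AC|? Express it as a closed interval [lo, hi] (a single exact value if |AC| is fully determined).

|AC| = √(1858)  (≈ 43.1045)

|AB| ∈ {3}
|BC| ∈ {43}
|AC| ∈ {√(1858)}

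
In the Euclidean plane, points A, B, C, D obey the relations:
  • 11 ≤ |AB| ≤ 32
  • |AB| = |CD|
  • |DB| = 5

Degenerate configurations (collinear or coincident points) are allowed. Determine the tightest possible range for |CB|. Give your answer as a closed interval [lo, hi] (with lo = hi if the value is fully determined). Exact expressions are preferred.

|AB| ∈ [11, 32]
|BD| ∈ {5}
|CD| ∈ [11, 32]
|AD| ∈ [6, 37]
|BC| ∈ [6, 37]
|AC| ∈ [0, 69]

|CB| ∈ [6, 37]  (≈ [6.0000, 37.0000])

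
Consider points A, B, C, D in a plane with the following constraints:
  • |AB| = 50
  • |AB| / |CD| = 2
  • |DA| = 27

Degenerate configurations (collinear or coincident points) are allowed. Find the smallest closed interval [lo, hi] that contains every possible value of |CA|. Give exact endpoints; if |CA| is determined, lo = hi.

|AB| ∈ {50}
|AD| ∈ {27}
|CD| ∈ {25}
|BD| ∈ [23, 77]
|AC| ∈ [2, 52]
|BC| ∈ [0, 102]

|CA| ∈ [2, 52]  (≈ [2.0000, 52.0000])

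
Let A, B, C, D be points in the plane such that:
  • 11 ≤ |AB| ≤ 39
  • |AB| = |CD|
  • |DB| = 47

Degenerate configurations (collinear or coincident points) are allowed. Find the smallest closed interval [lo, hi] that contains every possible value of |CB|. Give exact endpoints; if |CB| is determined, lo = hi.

|AB| ∈ [11, 39]
|BD| ∈ {47}
|CD| ∈ [11, 39]
|AD| ∈ [8, 86]
|BC| ∈ [8, 86]
|AC| ∈ [0, 125]

|CB| ∈ [8, 86]  (≈ [8.0000, 86.0000])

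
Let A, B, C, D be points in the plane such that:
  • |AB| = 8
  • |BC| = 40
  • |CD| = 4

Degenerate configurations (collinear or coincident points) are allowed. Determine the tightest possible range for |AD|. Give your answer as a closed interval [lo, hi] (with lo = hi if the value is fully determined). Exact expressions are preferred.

|AD| ∈ [28, 52]  (≈ [28.0000, 52.0000])

|AB| ∈ {8}
|BC| ∈ {40}
|CD| ∈ {4}
|AC| ∈ [32, 48]
|BD| ∈ [36, 44]
|AD| ∈ [28, 52]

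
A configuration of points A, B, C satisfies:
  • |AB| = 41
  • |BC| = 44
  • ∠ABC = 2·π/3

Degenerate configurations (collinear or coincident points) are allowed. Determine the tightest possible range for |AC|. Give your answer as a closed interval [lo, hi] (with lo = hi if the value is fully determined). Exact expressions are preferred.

|AC| = √(5421)  (≈ 73.6274)

|AB| ∈ {41}
|BC| ∈ {44}
|AC| ∈ {√(5421)}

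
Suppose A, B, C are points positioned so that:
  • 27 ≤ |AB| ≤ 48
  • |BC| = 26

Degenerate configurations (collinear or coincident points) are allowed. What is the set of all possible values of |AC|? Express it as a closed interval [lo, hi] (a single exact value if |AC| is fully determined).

|AB| ∈ [27, 48]
|BC| ∈ {26}
|AC| ∈ [1, 74]

|AC| ∈ [1, 74]  (≈ [1.0000, 74.0000])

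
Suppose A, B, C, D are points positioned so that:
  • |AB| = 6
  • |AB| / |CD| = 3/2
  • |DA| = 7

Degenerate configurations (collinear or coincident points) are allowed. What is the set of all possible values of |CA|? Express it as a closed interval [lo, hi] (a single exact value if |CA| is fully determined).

|AB| ∈ {6}
|AD| ∈ {7}
|CD| ∈ {4}
|BD| ∈ [1, 13]
|AC| ∈ [3, 11]
|BC| ∈ [0, 17]

|CA| ∈ [3, 11]  (≈ [3.0000, 11.0000])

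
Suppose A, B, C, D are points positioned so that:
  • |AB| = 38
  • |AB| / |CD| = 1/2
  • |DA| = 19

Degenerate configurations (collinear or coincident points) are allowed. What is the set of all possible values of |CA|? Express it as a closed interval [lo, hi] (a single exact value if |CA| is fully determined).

|CA| ∈ [57, 95]  (≈ [57.0000, 95.0000])

|AB| ∈ {38}
|AD| ∈ {19}
|CD| ∈ {76}
|BD| ∈ [19, 57]
|AC| ∈ [57, 95]
|BC| ∈ [19, 133]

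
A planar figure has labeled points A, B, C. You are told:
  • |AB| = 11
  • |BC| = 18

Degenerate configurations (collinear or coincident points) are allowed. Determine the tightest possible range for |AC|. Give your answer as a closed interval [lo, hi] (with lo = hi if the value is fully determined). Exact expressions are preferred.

|AB| ∈ {11}
|BC| ∈ {18}
|AC| ∈ [7, 29]

|AC| ∈ [7, 29]  (≈ [7.0000, 29.0000])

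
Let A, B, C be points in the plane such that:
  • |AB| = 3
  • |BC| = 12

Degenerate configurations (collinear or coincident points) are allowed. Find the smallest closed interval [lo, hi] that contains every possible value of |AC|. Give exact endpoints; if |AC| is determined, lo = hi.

|AB| ∈ {3}
|BC| ∈ {12}
|AC| ∈ [9, 15]

|AC| ∈ [9, 15]  (≈ [9.0000, 15.0000])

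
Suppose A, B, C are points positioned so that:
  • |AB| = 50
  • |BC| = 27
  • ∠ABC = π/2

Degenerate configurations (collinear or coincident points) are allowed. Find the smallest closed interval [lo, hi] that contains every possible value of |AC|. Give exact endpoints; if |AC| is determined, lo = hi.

|AC| = √(3229)  (≈ 56.8243)

|AB| ∈ {50}
|BC| ∈ {27}
|AC| ∈ {√(3229)}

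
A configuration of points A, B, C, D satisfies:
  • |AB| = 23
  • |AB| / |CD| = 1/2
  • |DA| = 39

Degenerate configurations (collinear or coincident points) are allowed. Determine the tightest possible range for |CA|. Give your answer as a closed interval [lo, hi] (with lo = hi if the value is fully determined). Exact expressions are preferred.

|AB| ∈ {23}
|AD| ∈ {39}
|CD| ∈ {46}
|BD| ∈ [16, 62]
|AC| ∈ [7, 85]
|BC| ∈ [0, 108]

|CA| ∈ [7, 85]  (≈ [7.0000, 85.0000])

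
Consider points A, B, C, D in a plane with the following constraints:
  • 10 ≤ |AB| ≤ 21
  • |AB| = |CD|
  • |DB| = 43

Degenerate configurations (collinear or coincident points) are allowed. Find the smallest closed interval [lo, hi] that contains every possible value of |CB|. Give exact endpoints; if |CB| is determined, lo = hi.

|AB| ∈ [10, 21]
|BD| ∈ {43}
|CD| ∈ [10, 21]
|AD| ∈ [22, 64]
|BC| ∈ [22, 64]
|AC| ∈ [1, 85]

|CB| ∈ [22, 64]  (≈ [22.0000, 64.0000])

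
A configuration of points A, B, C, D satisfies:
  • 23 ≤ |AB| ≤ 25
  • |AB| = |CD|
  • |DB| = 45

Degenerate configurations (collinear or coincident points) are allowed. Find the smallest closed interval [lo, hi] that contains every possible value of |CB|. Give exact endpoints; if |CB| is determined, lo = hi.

|CB| ∈ [20, 70]  (≈ [20.0000, 70.0000])

|AB| ∈ [23, 25]
|BD| ∈ {45}
|CD| ∈ [23, 25]
|AD| ∈ [20, 70]
|BC| ∈ [20, 70]
|AC| ∈ [0, 95]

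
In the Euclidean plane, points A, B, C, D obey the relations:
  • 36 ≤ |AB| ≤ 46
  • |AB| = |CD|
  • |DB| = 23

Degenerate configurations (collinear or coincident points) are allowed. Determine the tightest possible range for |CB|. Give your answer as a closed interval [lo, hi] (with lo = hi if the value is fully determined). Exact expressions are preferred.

|AB| ∈ [36, 46]
|BD| ∈ {23}
|CD| ∈ [36, 46]
|AD| ∈ [13, 69]
|BC| ∈ [13, 69]
|AC| ∈ [0, 115]

|CB| ∈ [13, 69]  (≈ [13.0000, 69.0000])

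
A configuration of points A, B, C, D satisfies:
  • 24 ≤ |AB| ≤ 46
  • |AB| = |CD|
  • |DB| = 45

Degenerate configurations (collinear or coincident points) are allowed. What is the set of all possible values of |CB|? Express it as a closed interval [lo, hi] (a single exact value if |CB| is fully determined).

|AB| ∈ [24, 46]
|BD| ∈ {45}
|CD| ∈ [24, 46]
|AD| ∈ [0, 91]
|BC| ∈ [0, 91]
|AC| ∈ [0, 137]

|CB| ∈ [0, 91]  (≈ [0.0000, 91.0000])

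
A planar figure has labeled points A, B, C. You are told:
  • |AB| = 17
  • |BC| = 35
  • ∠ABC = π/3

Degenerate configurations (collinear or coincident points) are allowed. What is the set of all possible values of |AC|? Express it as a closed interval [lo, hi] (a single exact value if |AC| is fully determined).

|AB| ∈ {17}
|BC| ∈ {35}
|AC| ∈ {√(919)}

|AC| = √(919)  (≈ 30.3150)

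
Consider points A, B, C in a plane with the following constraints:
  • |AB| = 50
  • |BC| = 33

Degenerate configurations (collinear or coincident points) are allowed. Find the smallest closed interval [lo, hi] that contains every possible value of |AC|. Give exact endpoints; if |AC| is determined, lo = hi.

|AB| ∈ {50}
|BC| ∈ {33}
|AC| ∈ [17, 83]

|AC| ∈ [17, 83]  (≈ [17.0000, 83.0000])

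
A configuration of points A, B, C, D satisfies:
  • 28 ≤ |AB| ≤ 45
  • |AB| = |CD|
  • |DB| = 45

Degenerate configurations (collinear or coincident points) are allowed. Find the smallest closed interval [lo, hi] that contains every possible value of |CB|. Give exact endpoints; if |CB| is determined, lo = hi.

|CB| ∈ [0, 90]  (≈ [0.0000, 90.0000])

|AB| ∈ [28, 45]
|BD| ∈ {45}
|CD| ∈ [28, 45]
|AD| ∈ [0, 90]
|BC| ∈ [0, 90]
|AC| ∈ [0, 135]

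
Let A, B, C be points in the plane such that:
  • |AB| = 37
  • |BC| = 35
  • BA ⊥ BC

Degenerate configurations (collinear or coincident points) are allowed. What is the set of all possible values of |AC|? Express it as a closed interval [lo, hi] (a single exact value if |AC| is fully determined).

|AC| = √(2594)  (≈ 50.9313)

|AB| ∈ {37}
|BC| ∈ {35}
|AC| ∈ {√(2594)}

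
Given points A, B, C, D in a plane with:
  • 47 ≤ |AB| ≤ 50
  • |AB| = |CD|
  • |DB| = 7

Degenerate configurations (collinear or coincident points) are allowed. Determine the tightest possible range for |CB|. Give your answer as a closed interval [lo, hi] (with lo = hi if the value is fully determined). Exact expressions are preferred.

|CB| ∈ [40, 57]  (≈ [40.0000, 57.0000])

|AB| ∈ [47, 50]
|BD| ∈ {7}
|CD| ∈ [47, 50]
|AD| ∈ [40, 57]
|BC| ∈ [40, 57]
|AC| ∈ [0, 107]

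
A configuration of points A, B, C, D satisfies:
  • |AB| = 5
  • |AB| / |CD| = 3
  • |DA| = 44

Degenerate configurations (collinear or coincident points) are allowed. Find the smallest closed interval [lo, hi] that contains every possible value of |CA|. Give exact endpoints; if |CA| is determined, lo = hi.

|CA| ∈ [127/3, 137/3]  (≈ [42.3333, 45.6667])

|AB| ∈ {5}
|AD| ∈ {44}
|CD| ∈ {5/3}
|BD| ∈ [39, 49]
|AC| ∈ [127/3, 137/3]
|BC| ∈ [112/3, 152/3]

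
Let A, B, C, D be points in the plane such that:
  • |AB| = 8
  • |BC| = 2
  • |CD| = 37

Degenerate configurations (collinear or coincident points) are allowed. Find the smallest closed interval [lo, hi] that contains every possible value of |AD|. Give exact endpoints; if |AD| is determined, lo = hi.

|AB| ∈ {8}
|BC| ∈ {2}
|CD| ∈ {37}
|AC| ∈ [6, 10]
|BD| ∈ [35, 39]
|AD| ∈ [27, 47]

|AD| ∈ [27, 47]  (≈ [27.0000, 47.0000])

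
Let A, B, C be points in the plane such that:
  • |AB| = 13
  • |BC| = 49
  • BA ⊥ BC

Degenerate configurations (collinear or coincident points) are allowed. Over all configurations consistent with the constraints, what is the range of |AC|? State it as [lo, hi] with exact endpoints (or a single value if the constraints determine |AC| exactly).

|AC| = √(2570)  (≈ 50.6952)

|AB| ∈ {13}
|BC| ∈ {49}
|AC| ∈ {√(2570)}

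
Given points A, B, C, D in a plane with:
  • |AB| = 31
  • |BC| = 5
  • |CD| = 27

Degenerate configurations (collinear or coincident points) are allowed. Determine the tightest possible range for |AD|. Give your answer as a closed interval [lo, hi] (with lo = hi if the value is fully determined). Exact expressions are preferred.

|AD| ∈ [0, 63]  (≈ [0.0000, 63.0000])

|AB| ∈ {31}
|BC| ∈ {5}
|CD| ∈ {27}
|AC| ∈ [26, 36]
|BD| ∈ [22, 32]
|AD| ∈ [0, 63]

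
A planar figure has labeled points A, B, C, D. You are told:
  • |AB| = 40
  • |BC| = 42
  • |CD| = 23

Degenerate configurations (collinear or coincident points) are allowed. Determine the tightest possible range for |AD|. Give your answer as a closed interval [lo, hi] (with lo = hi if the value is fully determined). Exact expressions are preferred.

|AD| ∈ [0, 105]  (≈ [0.0000, 105.0000])

|AB| ∈ {40}
|BC| ∈ {42}
|CD| ∈ {23}
|AC| ∈ [2, 82]
|BD| ∈ [19, 65]
|AD| ∈ [0, 105]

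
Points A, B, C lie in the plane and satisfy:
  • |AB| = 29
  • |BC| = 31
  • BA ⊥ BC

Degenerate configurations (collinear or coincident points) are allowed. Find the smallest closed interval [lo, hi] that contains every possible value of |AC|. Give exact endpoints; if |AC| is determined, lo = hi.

|AC| = √(1802)  (≈ 42.4500)

|AB| ∈ {29}
|BC| ∈ {31}
|AC| ∈ {√(1802)}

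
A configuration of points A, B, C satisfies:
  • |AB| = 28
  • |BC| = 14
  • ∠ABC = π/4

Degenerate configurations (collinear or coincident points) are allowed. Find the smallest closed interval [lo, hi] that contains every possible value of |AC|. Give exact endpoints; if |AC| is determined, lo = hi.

|AC| = 14·√(5 - 2·√(2))  (≈ 20.6308)

|AB| ∈ {28}
|BC| ∈ {14}
|AC| ∈ {14·√(5 - 2·√(2))}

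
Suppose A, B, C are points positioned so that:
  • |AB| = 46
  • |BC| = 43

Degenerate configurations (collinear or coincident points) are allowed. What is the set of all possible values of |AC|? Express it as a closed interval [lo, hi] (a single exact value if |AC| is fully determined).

|AB| ∈ {46}
|BC| ∈ {43}
|AC| ∈ [3, 89]

|AC| ∈ [3, 89]  (≈ [3.0000, 89.0000])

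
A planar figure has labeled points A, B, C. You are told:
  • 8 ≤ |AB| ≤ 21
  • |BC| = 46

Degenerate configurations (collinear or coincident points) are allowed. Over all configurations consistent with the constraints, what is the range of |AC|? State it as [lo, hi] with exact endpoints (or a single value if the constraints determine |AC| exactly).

|AB| ∈ [8, 21]
|BC| ∈ {46}
|AC| ∈ [25, 67]

|AC| ∈ [25, 67]  (≈ [25.0000, 67.0000])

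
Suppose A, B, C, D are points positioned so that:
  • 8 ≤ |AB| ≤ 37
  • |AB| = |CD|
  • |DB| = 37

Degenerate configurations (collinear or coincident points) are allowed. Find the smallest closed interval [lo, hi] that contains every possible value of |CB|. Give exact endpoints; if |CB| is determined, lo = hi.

|CB| ∈ [0, 74]  (≈ [0.0000, 74.0000])

|AB| ∈ [8, 37]
|BD| ∈ {37}
|CD| ∈ [8, 37]
|AD| ∈ [0, 74]
|BC| ∈ [0, 74]
|AC| ∈ [0, 111]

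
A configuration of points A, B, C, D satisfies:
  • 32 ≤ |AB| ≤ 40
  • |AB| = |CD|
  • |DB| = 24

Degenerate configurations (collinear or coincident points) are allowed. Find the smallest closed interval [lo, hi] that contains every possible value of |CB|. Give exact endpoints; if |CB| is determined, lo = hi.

|AB| ∈ [32, 40]
|BD| ∈ {24}
|CD| ∈ [32, 40]
|AD| ∈ [8, 64]
|BC| ∈ [8, 64]
|AC| ∈ [0, 104]

|CB| ∈ [8, 64]  (≈ [8.0000, 64.0000])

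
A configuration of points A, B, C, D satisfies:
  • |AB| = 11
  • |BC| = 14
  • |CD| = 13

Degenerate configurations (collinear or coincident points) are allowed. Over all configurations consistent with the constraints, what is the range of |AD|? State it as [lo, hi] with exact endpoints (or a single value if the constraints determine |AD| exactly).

|AB| ∈ {11}
|BC| ∈ {14}
|CD| ∈ {13}
|AC| ∈ [3, 25]
|BD| ∈ [1, 27]
|AD| ∈ [0, 38]

|AD| ∈ [0, 38]  (≈ [0.0000, 38.0000])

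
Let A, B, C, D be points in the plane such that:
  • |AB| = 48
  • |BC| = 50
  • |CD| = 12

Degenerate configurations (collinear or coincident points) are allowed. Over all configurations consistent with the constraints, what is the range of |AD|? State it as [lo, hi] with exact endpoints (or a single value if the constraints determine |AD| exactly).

|AB| ∈ {48}
|BC| ∈ {50}
|CD| ∈ {12}
|AC| ∈ [2, 98]
|BD| ∈ [38, 62]
|AD| ∈ [0, 110]

|AD| ∈ [0, 110]  (≈ [0.0000, 110.0000])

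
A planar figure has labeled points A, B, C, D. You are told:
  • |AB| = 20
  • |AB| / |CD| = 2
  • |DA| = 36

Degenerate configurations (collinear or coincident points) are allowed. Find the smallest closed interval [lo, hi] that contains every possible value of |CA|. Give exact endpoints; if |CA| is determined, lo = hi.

|AB| ∈ {20}
|AD| ∈ {36}
|CD| ∈ {10}
|BD| ∈ [16, 56]
|AC| ∈ [26, 46]
|BC| ∈ [6, 66]

|CA| ∈ [26, 46]  (≈ [26.0000, 46.0000])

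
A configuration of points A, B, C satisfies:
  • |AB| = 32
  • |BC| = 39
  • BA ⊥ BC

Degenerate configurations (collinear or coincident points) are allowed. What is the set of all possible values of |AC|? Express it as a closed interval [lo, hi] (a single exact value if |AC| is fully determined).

|AC| = √(2545)  (≈ 50.4480)

|AB| ∈ {32}
|BC| ∈ {39}
|AC| ∈ {√(2545)}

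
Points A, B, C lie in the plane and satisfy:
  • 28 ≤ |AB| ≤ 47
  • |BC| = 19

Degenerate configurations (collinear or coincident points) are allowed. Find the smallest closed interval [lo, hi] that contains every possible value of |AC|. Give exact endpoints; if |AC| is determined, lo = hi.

|AC| ∈ [9, 66]  (≈ [9.0000, 66.0000])

|AB| ∈ [28, 47]
|BC| ∈ {19}
|AC| ∈ [9, 66]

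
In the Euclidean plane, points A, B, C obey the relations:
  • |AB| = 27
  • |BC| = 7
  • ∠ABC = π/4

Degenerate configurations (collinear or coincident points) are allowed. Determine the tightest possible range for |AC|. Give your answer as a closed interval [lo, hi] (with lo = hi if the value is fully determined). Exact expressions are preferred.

|AC| = √(778 - 189·√(2))  (≈ 22.5990)

|AB| ∈ {27}
|BC| ∈ {7}
|AC| ∈ {√(778 - 189·√(2))}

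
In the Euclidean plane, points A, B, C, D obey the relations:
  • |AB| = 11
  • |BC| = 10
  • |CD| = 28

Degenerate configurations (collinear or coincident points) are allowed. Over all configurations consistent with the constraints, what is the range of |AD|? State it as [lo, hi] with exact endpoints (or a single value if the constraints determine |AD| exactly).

|AB| ∈ {11}
|BC| ∈ {10}
|CD| ∈ {28}
|AC| ∈ [1, 21]
|BD| ∈ [18, 38]
|AD| ∈ [7, 49]

|AD| ∈ [7, 49]  (≈ [7.0000, 49.0000])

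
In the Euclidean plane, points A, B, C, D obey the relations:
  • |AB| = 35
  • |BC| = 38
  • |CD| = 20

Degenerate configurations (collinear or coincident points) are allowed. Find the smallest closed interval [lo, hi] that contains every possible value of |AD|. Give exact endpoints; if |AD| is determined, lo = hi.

|AD| ∈ [0, 93]  (≈ [0.0000, 93.0000])

|AB| ∈ {35}
|BC| ∈ {38}
|CD| ∈ {20}
|AC| ∈ [3, 73]
|BD| ∈ [18, 58]
|AD| ∈ [0, 93]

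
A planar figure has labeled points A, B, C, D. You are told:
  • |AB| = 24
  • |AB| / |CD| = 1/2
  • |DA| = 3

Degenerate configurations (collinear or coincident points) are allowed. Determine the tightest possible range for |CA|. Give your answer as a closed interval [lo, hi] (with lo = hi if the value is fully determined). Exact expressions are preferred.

|CA| ∈ [45, 51]  (≈ [45.0000, 51.0000])

|AB| ∈ {24}
|AD| ∈ {3}
|CD| ∈ {48}
|BD| ∈ [21, 27]
|AC| ∈ [45, 51]
|BC| ∈ [21, 75]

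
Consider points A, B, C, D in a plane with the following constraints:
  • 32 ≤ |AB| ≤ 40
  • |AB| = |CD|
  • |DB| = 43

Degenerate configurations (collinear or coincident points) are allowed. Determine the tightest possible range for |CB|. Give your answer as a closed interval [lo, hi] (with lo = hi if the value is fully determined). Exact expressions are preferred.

|AB| ∈ [32, 40]
|BD| ∈ {43}
|CD| ∈ [32, 40]
|AD| ∈ [3, 83]
|BC| ∈ [3, 83]
|AC| ∈ [0, 123]

|CB| ∈ [3, 83]  (≈ [3.0000, 83.0000])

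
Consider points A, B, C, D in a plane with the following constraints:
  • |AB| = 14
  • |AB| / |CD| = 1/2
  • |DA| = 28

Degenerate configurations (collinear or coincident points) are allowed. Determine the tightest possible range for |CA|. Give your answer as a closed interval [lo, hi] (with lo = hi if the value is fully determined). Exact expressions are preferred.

|AB| ∈ {14}
|AD| ∈ {28}
|CD| ∈ {28}
|BD| ∈ [14, 42]
|AC| ∈ [0, 56]
|BC| ∈ [0, 70]

|CA| ∈ [0, 56]  (≈ [0.0000, 56.0000])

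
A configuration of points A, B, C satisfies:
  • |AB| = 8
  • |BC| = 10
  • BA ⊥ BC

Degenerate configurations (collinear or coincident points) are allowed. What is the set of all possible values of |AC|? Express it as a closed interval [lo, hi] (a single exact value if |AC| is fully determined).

|AB| ∈ {8}
|BC| ∈ {10}
|AC| ∈ {2·√(41)}

|AC| = 2·√(41)  (≈ 12.8062)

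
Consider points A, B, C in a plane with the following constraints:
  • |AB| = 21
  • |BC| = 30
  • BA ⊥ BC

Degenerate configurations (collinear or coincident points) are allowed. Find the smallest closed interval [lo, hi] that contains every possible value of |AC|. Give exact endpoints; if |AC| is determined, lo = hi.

|AB| ∈ {21}
|BC| ∈ {30}
|AC| ∈ {3·√(149)}

|AC| = 3·√(149)  (≈ 36.6197)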